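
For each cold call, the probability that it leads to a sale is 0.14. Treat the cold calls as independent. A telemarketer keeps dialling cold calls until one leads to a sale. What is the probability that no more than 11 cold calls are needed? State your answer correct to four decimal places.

Y = number of cold calls to the first success; geometric, p = 0.14.
P(Y ≤ 11) = 1 − (1−p)^11 = 1 − 0.190319 = 0.809681

0.8097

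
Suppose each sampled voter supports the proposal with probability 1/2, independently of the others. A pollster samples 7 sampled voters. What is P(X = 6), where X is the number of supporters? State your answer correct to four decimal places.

0.0547

X ~ Binomial(n=7, p=0.50).
P(X=6) = C(7,6) · p^6 · (1−p)^1
= 7 · 0.015625 · 0.5 = 0.054688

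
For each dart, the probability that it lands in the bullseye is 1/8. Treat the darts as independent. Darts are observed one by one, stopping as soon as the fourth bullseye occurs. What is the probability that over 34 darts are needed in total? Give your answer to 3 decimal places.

Needing more than 34 darts ⇔ fewer than 4 successes in the first 34. With X ~ Binomial(34, 0.125), P(Y > 34) = P(X ≤ 3).
  k=0: C(34,0)·0.125^0·0.875^34 = 0.01067
  k=1: C(34,1)·0.125^1·0.875^33 = 0.05184
  k=2: C(34,2)·0.125^2·0.875^32 = 0.12219
  k=3: C(34,3)·0.125^3·0.875^31 = 0.18620
P(X ≤ 3) = 0.37090

0.371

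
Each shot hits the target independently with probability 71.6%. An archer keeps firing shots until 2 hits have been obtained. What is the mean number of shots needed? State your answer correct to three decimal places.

2.793

Y = total shots until the second success; negative binomial with r=2, p=0.716.
E[Y] = r / p = 2 / 0.716 = 2.79330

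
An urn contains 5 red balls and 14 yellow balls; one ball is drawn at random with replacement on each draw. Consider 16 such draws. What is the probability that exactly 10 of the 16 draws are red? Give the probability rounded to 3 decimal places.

0.002

X ~ Binomial(n=16, p=0.263158).
P(X=10) = C(16,10) · p^10 · (1−p)^6
= 8008 · 1.5928e-06 · 0.16005 = 0.00204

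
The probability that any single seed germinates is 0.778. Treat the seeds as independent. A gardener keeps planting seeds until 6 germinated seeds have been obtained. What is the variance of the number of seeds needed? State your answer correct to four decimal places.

Y = total seeds until the sixth success; negative binomial with r=6, p=0.778.
Var(Y) = r(1−p)/p² = 6·0.222 / 0.778² = 2.200620

2.2006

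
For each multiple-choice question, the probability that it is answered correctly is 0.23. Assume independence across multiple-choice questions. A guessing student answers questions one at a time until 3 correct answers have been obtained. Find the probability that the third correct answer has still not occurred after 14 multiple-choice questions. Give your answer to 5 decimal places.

Needing more than 14 multiple-choice questions ⇔ fewer than 3 successes in the first 14. With X ~ Binomial(14, 0.23), P(Y > 14) = P(X ≤ 2).
  k=0: C(14,0)·0.23^0·0.77^14 = 0.0257555
  k=1: C(14,1)·0.23^1·0.77^13 = 0.1077049
  k=2: C(14,2)·0.23^2·0.77^12 = 0.2091153
P(X ≤ 2) = 0.3425756

0.34258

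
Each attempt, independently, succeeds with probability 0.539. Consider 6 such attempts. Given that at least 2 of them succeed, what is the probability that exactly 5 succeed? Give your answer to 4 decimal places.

0.1363

X ~ Binomial(6, 0.539). Want P(X=5 | X≥2) = P(X=5) / P(X≥2).
P(X=5) = C(6,5)·0.539^5·0.461^1 = 0.125833
P(X≥2) = 1 − 0.009599 − 0.067336 = 0.923066
Ratio = 0.125833 / 0.923066 = 0.136321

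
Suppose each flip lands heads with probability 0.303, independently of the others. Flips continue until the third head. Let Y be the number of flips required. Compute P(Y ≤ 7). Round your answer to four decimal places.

Finishing within 7 flips ⇔ at least 3 successes in the first 7. With X ~ Binomial(7, 0.303), P(Y ≤ 7) = 1 − P(X ≤ 2).
  k=0: C(7,0)·0.303^0·0.697^7 = 0.079915
  k=1: C(7,1)·0.303^1·0.697^6 = 0.243185
  k=2: C(7,2)·0.303^2·0.697^5 = 0.317153
1 − 0.640253 = 0.359747

0.3597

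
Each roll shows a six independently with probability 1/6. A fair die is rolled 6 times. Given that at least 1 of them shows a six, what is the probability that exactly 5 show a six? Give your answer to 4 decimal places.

X ~ Binomial(6, 0.166667). Want P(X=5 | X≥1) = P(X=5) / P(X≥1).
P(X=5) = C(6,5)·0.166667^5·0.833333^1 = 0.000643
P(X≥1) = 1 − 0.334898 = 0.665102
Ratio = 0.000643 / 0.665102 = 0.000967

0.0010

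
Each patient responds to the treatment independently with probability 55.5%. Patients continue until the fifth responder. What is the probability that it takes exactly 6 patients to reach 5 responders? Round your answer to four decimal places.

0.1172

Y = trial on which the fifth success occurs; negative binomial, r=5, p=0.555.
P(Y=6) = C(5,4) · p^5 · (1−p)^1
= 5 · 0.052658 · 0.445 = 0.117164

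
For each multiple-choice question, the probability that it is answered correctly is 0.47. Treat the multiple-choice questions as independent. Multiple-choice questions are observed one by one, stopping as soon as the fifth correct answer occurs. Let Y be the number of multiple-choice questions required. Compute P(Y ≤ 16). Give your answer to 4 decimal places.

Finishing within 16 multiple-choice questions ⇔ at least 5 successes in the first 16. With X ~ Binomial(16, 0.47), P(Y ≤ 16) = 1 − P(X ≤ 4).
  k=0: C(16,0)·0.47^0·0.53^16 = 0.000039
  k=1: C(16,1)·0.47^1·0.53^15 = 0.000550
  k=2: C(16,2)·0.47^2·0.53^14 = 0.003658
  k=3: C(16,3)·0.47^3·0.53^13 = 0.015138
  k=4: C(16,4)·0.47^4·0.53^12 = 0.043629
1 − 0.063013 = 0.936987

0.9370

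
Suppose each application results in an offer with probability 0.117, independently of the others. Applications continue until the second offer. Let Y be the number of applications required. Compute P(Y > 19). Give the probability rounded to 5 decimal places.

Needing more than 19 applications ⇔ fewer than 2 successes in the first 19. With X ~ Binomial(19, 0.117), P(Y > 19) = P(X ≤ 1).
  k=0: C(19,0)·0.117^0·0.883^19 = 0.0940272
  k=1: C(19,1)·0.117^1·0.883^18 = 0.2367185
P(X ≤ 1) = 0.3307456

0.33075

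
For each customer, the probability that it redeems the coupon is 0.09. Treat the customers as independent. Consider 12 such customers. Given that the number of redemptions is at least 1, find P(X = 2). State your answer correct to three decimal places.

0.307

X ~ Binomial(12, 0.09). Want P(X=2 | X≥1) = P(X=2) / P(X≥1).
P(X=2) = C(12,2)·0.09^2·0.91^10 = 0.20818
P(X≥1) = 1 − 0.32248 = 0.67752
Ratio = 0.20818 / 0.67752 = 0.30727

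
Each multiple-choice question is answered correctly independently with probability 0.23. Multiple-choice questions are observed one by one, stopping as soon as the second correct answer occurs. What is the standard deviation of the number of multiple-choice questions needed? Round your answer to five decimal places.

5.39551

Y = total multiple-choice questions until the second success; negative binomial with r=2, p=0.23.
SD(Y) = √[r(1−p)/p²] = √(29.1115312) = 5.3955103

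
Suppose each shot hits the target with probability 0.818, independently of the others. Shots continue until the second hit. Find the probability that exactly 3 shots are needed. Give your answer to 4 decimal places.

0.2436

Y = trial on which the second success occurs; negative binomial, r=2, p=0.818.
P(Y=3) = C(2,1) · p^2 · (1−p)^1
= 2 · 0.66912 · 0.182 = 0.243561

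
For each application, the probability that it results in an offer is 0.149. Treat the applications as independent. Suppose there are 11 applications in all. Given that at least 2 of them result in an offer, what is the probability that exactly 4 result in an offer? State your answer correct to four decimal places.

0.1043

X ~ Binomial(11, 0.149). Want P(X=4 | X≥2) = P(X=4) / P(X≥2).
P(X=4) = C(11,4)·0.149^4·0.851^7 = 0.052573
P(X≥2) = 1 − 0.169522 − 0.326494 = 0.503985
Ratio = 0.052573 / 0.503985 = 0.104315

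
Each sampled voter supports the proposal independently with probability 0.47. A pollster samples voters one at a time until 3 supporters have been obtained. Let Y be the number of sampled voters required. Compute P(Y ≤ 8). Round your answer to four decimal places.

0.8125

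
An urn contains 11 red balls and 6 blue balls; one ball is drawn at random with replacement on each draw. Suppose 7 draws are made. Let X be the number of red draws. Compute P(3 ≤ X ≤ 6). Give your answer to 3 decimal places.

X ~ Binomial(7, 0.647059); P(3 ≤ X ≤ 6) = Σ C(7,k) p^k (1−p)^(7−k) over k:
  k=3: C(7,3)·0.647059^3·0.352941^4 = 0.14713
  k=4: C(7,4)·0.647059^4·0.352941^3 = 0.26974
  k=5: C(7,5)·0.647059^5·0.352941^2 = 0.29672
  k=6: C(7,6)·0.647059^6·0.352941^1 = 0.18133
Total = 0.89492

0.895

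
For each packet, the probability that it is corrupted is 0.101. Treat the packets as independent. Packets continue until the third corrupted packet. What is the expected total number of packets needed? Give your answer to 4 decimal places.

29.7030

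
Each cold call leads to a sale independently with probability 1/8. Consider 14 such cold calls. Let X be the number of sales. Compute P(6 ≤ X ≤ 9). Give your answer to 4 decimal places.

X ~ Binomial(14, 0.125); P(6 ≤ X ≤ 9) = Σ C(14,k) p^k (1−p)^(14−k) over k:
  k=6: C(14,6)·0.125^6·0.875^8 = 0.003936
  k=7: C(14,7)·0.125^7·0.875^7 = 0.000643
  k=8: C(14,8)·0.125^8·0.875^6 = 0.000080
  k=9: C(14,9)·0.125^9·0.875^5 = 0.000008
Total = 0.004667

0.0047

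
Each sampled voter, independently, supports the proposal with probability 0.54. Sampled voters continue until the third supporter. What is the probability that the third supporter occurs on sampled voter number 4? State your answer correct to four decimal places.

0.2173

Y = trial on which the third success occurs; negative binomial, r=3, p=0.54.
P(Y=4) = C(3,2) · p^3 · (1−p)^1
= 3 · 0.15746 · 0.46 = 0.217300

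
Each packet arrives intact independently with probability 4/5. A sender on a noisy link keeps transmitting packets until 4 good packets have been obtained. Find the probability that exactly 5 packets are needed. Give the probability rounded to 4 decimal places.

Y = trial on which the fourth success occurs; negative binomial, r=4, p=0.80.
P(Y=5) = C(4,3) · p^4 · (1−p)^1
= 4 · 0.4096 · 0.2 = 0.327680

0.3277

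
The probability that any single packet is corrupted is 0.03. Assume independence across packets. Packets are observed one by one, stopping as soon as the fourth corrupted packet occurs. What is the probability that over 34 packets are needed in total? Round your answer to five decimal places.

0.98167

Needing more than 34 packets ⇔ fewer than 4 successes in the first 34. With X ~ Binomial(34, 0.03), P(Y > 34) = P(X ≤ 3).
  k=0: C(34,0)·0.03^0·0.97^34 = 0.3550087
  k=1: C(34,1)·0.03^1·0.97^33 = 0.3733081
  k=2: C(34,2)·0.03^2·0.97^32 = 0.1905026
  k=3: C(34,3)·0.03^3·0.97^31 = 0.0628462
P(X ≤ 3) = 0.9816656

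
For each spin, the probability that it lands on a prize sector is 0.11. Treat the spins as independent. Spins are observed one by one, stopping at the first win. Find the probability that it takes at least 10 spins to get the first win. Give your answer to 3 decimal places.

Y = number of spins to the first success; geometric, p = 0.11.
P(Y > 9) = P(first 9 all fail) = (1−p)^9 = 0.35036

0.350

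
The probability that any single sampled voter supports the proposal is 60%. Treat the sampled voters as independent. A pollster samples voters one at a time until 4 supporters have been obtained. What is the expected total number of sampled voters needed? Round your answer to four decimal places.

6.6667

Y = total sampled voters until the fourth success; negative binomial with r=4, p=0.60.
E[Y] = r / p = 4 / 0.60 = 6.666667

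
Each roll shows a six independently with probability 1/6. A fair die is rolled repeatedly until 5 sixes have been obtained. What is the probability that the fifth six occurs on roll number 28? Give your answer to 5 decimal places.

0.03407

Y = trial on which the fifth success occurs; negative binomial, r=5, p=0.166667.
P(Y=28) = C(27,4) · p^5 · (1−p)^23
= 17550 · 0.0001286 · 0.015095 = 0.0340684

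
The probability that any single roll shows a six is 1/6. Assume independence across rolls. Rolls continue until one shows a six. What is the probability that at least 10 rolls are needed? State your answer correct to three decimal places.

0.194

Y = number of rolls to the first success; geometric, p = 0.166667.
P(Y > 9) = P(first 9 all fail) = (1−p)^9 = 0.19381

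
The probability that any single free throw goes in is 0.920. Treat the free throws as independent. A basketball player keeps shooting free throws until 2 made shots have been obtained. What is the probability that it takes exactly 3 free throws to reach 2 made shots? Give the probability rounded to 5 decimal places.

0.13542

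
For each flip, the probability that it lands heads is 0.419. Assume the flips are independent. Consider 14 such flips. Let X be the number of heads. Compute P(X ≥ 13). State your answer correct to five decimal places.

0.00010

X ~ Binomial(14, 0.419); P(X ≥ 13) = Σ C(14,k) p^k (1−p)^(14−k) over k:
  k=13: C(14,13)·0.419^13·0.581^1 = 0.0000998
  k=14: C(14,14)·0.419^14·0.581^0 = 0.0000051
Total = 0.0001049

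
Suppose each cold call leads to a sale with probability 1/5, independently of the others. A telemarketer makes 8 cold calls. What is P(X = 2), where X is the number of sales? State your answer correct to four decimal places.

X ~ Binomial(n=8, p=0.20).
P(X=2) = C(8,2) · p^2 · (1−p)^6
= 28 · 0.04 · 0.26214 = 0.293601

0.2936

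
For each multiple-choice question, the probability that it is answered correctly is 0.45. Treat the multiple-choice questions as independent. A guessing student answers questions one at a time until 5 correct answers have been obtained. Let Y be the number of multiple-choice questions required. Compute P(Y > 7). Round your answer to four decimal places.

0.8471

Needing more than 7 multiple-choice questions ⇔ fewer than 5 successes in the first 7. With X ~ Binomial(7, 0.45), P(Y > 7) = P(X ≤ 4).
  k=0: C(7,0)·0.45^0·0.55^7 = 0.015224
  k=1: C(7,1)·0.45^1·0.55^6 = 0.087194
  k=2: C(7,2)·0.45^2·0.55^5 = 0.214022
  k=3: C(7,3)·0.45^3·0.55^4 = 0.291848
  k=4: C(7,4)·0.45^4·0.55^3 = 0.238785
P(X ≤ 4) = 0.847072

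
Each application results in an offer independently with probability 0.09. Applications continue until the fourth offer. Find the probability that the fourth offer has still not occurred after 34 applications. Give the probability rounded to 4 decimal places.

0.6333

Needing more than 34 applications ⇔ fewer than 4 successes in the first 34. With X ~ Binomial(34, 0.09), P(Y > 34) = P(X ≤ 3).
  k=0: C(34,0)·0.09^0·0.91^34 = 0.040496
  k=1: C(34,1)·0.09^1·0.91^33 = 0.136172
  k=2: C(34,2)·0.09^2·0.91^32 = 0.222215
  k=3: C(34,3)·0.09^3·0.91^31 = 0.234424
P(X ≤ 3) = 0.633306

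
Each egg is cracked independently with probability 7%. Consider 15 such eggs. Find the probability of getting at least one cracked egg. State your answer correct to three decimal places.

P(at least one) = 1 − P(none) = 1 − (1 − 0.07)^15
= 1 − 0.33670 = 0.66330

0.663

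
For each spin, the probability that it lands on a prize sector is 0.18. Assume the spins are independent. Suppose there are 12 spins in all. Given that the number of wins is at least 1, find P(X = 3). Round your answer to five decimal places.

0.23696

X ~ Binomial(12, 0.18). Want P(X=3 | X≥1) = P(X=3) / P(X≥1).
P(X=3) = C(12,3)·0.18^3·0.82^9 = 0.2150626
P(X≥1) = 1 − 0.0924201 = 0.9075799
Ratio = 0.2150626 / 0.9075799 = 0.2369627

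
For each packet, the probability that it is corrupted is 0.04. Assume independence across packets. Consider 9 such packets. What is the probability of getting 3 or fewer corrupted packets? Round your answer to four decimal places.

0.9997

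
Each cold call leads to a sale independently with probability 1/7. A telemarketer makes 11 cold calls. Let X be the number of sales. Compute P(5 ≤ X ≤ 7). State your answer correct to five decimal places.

0.01293

X ~ Binomial(11, 0.142857); P(5 ≤ X ≤ 7) = Σ C(11,k) p^k (1−p)^(11−k) over k:
  k=5: C(11,5)·0.142857^5·0.857143^6 = 0.0109011
  k=6: C(11,6)·0.142857^6·0.857143^5 = 0.0018169
  k=7: C(11,7)·0.142857^7·0.857143^4 = 0.0002163
Total = 0.0129343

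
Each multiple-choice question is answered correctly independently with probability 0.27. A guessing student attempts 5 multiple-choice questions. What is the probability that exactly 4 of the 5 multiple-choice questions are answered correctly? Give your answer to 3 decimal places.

X ~ Binomial(n=5, p=0.27).
P(X=4) = C(5,4) · p^4 · (1−p)^1
= 5 · 0.0053144 · 0.73 = 0.01940

0.019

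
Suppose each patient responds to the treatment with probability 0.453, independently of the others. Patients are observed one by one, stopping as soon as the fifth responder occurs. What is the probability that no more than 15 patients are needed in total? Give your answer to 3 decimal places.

0.884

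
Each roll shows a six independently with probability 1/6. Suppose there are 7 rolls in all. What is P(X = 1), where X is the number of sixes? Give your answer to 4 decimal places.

0.3907

X ~ Binomial(n=7, p=0.166667).
P(X=1) = C(7,1) · p^1 · (1−p)^6
= 7 · 0.16667 · 0.3349 = 0.390714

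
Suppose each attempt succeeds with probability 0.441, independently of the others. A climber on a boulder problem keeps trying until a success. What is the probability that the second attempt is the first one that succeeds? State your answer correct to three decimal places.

Geometric (trials to first success), p = 0.441.
P(Y = 2) = (1−p)^1 · p = 0.559 · 0.441 = 0.24652

0.247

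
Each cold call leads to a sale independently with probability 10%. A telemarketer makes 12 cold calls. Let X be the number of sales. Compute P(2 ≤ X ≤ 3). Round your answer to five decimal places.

0.31536

X ~ Binomial(12, 0.10); P(2 ≤ X ≤ 3) = Σ C(12,k) p^k (1−p)^(12−k) over k:
  k=2: C(12,2)·0.10^2·0.90^10 = 0.2301278
  k=3: C(12,3)·0.10^3·0.90^9 = 0.0852325
Total = 0.3153603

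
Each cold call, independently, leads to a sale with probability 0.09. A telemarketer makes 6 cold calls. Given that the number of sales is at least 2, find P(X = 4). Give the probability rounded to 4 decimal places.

0.0086

X ~ Binomial(6, 0.09). Want P(X=4 | X≥2) = P(X=4) / P(X≥2).
P(X=4) = C(6,4)·0.09^4·0.91^2 = 0.000815
P(X≥2) = 1 − 0.567869 − 0.336977 = 0.095153
Ratio = 0.000815 / 0.095153 = 0.008565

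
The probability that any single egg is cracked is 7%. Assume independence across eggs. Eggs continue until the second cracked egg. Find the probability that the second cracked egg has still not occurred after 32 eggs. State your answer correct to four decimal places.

0.3342

Needing more than 32 eggs ⇔ fewer than 2 successes in the first 32. With X ~ Binomial(32, 0.07), P(Y > 32) = P(X ≤ 1).
  k=0: C(32,0)·0.07^0·0.93^32 = 0.098052
  k=1: C(32,1)·0.07^1·0.93^31 = 0.236167
P(X ≤ 1) = 0.334219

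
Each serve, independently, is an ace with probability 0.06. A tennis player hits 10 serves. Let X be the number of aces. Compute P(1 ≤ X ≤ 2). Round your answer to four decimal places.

X ~ Binomial(10, 0.06); P(1 ≤ X ≤ 2) = Σ C(10,k) p^k (1−p)^(10−k) over k:
  k=1: C(10,1)·0.06^1·0.94^9 = 0.343797
  k=2: C(10,2)·0.06^2·0.94^8 = 0.098750
Total = 0.442547

0.4425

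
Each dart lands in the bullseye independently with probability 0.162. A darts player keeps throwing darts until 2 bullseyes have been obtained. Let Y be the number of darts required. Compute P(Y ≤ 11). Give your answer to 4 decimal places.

Finishing within 11 darts ⇔ at least 2 successes in the first 11. With X ~ Binomial(11, 0.162), P(Y ≤ 11) = 1 − P(X ≤ 1).
  k=0: C(11,0)·0.162^0·0.838^11 = 0.143115
  k=1: C(11,1)·0.162^1·0.838^10 = 0.304332
1 − 0.447447 = 0.552553

0.5526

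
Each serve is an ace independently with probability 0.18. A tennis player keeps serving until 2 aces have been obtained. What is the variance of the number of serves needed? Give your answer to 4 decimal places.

50.6173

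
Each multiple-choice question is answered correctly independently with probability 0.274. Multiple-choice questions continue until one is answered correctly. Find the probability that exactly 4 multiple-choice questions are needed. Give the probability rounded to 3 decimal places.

Geometric (trials to first success), p = 0.274.
P(Y = 4) = (1−p)^3 · p = 0.38266 · 0.274 = 0.10485

0.105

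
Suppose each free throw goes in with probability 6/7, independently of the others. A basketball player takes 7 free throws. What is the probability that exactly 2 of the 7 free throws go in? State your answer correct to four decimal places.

0.0009

X ~ Binomial(n=7, p=0.857143).
P(X=2) = C(7,2) · p^2 · (1−p)^5
= 21 · 0.73469 · 5.9499e-05 = 0.000918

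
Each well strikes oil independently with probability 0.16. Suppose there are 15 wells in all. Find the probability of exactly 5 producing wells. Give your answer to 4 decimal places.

0.0551

X ~ Binomial(n=15, p=0.16).
P(X=5) = C(15,5) · p^5 · (1−p)^10
= 3003 · 0.00010486 · 0.1749 = 0.055074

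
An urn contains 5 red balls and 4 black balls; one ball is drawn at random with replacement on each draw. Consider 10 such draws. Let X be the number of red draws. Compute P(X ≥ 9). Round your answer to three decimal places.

0.025

X ~ Binomial(10, 0.555556); P(X ≥ 9) = Σ C(10,k) p^k (1−p)^(10−k) over k:
  k=9: C(10,9)·0.555556^9·0.444444^1 = 0.02241
  k=10: C(10,10)·0.555556^10·0.444444^0 = 0.00280
Total = 0.02521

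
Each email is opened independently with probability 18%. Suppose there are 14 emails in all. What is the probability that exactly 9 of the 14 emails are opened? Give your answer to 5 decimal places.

0.00015

X ~ Binomial(n=14, p=0.18).
P(X=9) = C(14,9) · p^9 · (1−p)^5
= 2002 · 1.9836e-07 · 0.37074 = 0.0001472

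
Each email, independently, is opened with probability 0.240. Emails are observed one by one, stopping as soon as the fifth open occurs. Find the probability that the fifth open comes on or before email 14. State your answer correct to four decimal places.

0.2297

Finishing within 14 emails ⇔ at least 5 successes in the first 14. With X ~ Binomial(14, 0.24), P(Y ≤ 14) = 1 − P(X ≤ 4).
  k=0: C(14,0)·0.24^0·0.76^14 = 0.021448
  k=1: C(14,1)·0.24^1·0.76^13 = 0.094823
  k=2: C(14,2)·0.24^2·0.76^12 = 0.194638
  k=3: C(14,3)·0.24^3·0.76^11 = 0.245858
  k=4: C(14,4)·0.24^4·0.76^10 = 0.213508
1 − 0.770276 = 0.229724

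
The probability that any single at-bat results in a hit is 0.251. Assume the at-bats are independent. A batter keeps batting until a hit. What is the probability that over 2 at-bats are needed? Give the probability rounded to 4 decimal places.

0.5610

Y = number of at-bats to the first success; geometric, p = 0.251.
P(Y > 2) = P(first 2 all fail) = (1−p)^2 = 0.561001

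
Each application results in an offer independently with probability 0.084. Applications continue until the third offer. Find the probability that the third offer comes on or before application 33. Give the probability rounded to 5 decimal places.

0.53200

Finishing within 33 applications ⇔ at least 3 successes in the first 33. With X ~ Binomial(33, 0.084), P(Y ≤ 33) = 1 − P(X ≤ 2).
  k=0: C(33,0)·0.084^0·0.916^33 = 0.0552778
  k=1: C(33,1)·0.084^1·0.916^32 = 0.1672817
  k=2: C(33,2)·0.084^2·0.916^31 = 0.2454439
1 − 0.4680033 = 0.5319967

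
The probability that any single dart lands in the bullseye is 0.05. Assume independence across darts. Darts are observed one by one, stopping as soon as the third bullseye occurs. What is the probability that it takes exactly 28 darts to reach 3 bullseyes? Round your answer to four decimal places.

Y = trial on which the third success occurs; negative binomial, r=3, p=0.05.
P(Y=28) = C(27,2) · p^3 · (1−p)^25
= 351 · 0.000125 · 0.27739 = 0.012170

0.0122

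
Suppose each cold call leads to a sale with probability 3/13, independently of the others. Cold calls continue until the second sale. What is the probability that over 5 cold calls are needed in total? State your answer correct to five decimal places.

0.67332

Needing more than 5 cold calls ⇔ fewer than 2 successes in the first 5. With X ~ Binomial(5, 0.230769), P(Y > 5) = P(X ≤ 1).
  k=0: C(5,0)·0.230769^0·0.769231^5 = 0.2693291
  k=1: C(5,1)·0.230769^1·0.769231^4 = 0.4039936
P(X ≤ 1) = 0.6733227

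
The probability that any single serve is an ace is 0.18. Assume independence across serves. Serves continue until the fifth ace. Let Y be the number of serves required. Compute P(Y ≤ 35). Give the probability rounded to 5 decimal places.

0.78036

Finishing within 35 serves ⇔ at least 5 successes in the first 35. With X ~ Binomial(35, 0.18), P(Y ≤ 35) = 1 − P(X ≤ 4).
  k=0: C(35,0)·0.18^0·0.82^35 = 0.0009627
  k=1: C(35,1)·0.18^1·0.82^34 = 0.0073962
  k=2: C(35,2)·0.18^2·0.82^33 = 0.0276006
  k=3: C(35,3)·0.18^3·0.82^32 = 0.0666454
  k=4: C(35,4)·0.18^4·0.82^31 = 0.1170359
1 − 0.2196409 = 0.7803591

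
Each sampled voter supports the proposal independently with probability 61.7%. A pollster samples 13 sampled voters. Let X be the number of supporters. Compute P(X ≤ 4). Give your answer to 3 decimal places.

0.024

X ~ Binomial(13, 0.617); P(X ≤ 4) = Σ C(13,k) p^k (1−p)^(13−k) over k:
  k=0: C(13,0)·0.617^0·0.383^13 = 0.00000
  k=1: C(13,1)·0.617^1·0.383^12 = 0.00008
  k=2: C(13,2)·0.617^2·0.383^11 = 0.00077
  k=3: C(13,3)·0.617^3·0.383^10 = 0.00456
  k=4: C(13,4)·0.617^4·0.383^9 = 0.01838
Total = 0.02379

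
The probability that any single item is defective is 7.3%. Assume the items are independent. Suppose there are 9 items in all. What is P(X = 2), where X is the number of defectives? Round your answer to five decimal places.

0.11285

X ~ Binomial(n=9, p=0.073).
P(X=2) = C(9,2) · p^2 · (1−p)^7
= 36 · 0.005329 · 0.58824 = 0.1128512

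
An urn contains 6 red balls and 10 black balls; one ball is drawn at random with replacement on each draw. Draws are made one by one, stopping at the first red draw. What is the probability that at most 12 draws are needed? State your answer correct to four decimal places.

Y = number of draws to the first success; geometric, p = 0.375.
P(Y ≤ 12) = 1 − (1−p)^12 = 1 − 0.003553 = 0.996447

0.9964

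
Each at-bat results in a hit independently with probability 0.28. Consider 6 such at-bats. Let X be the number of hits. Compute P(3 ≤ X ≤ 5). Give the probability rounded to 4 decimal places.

X ~ Binomial(6, 0.28); P(3 ≤ X ≤ 5) = Σ C(6,k) p^k (1−p)^(6−k) over k:
  k=3: C(6,3)·0.28^3·0.72^3 = 0.163871
  k=4: C(6,4)·0.28^4·0.72^2 = 0.047796
  k=5: C(6,5)·0.28^5·0.72^1 = 0.007435
Total = 0.219101

0.2191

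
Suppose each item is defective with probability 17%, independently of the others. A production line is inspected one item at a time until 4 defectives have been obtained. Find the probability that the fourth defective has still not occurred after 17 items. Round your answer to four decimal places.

Needing more than 17 items ⇔ fewer than 4 successes in the first 17. With X ~ Binomial(17, 0.17), P(Y > 17) = P(X ≤ 3).
  k=0: C(17,0)·0.17^0·0.83^17 = 0.042104
  k=1: C(17,1)·0.17^1·0.83^16 = 0.146605
  k=2: C(17,2)·0.17^2·0.83^15 = 0.240219
  k=3: C(17,3)·0.17^3·0.83^14 = 0.246008
P(X ≤ 3) = 0.674936

0.6749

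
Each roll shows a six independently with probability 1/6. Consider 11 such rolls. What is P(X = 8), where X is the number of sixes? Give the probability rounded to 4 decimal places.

0.0001

X ~ Binomial(n=11, p=0.166667).
P(X=8) = C(11,8) · p^8 · (1−p)^3
= 165 · 5.9537e-07 · 0.5787 = 0.000057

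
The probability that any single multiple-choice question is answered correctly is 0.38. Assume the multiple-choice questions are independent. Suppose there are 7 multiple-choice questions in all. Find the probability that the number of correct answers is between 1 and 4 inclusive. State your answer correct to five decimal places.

X ~ Binomial(7, 0.38); P(1 ≤ X ≤ 4) = Σ C(7,k) p^k (1−p)^(7−k) over k:
  k=1: C(7,1)·0.38^1·0.62^6 = 0.1510886
  k=2: C(7,2)·0.38^2·0.62^5 = 0.2778081
  k=3: C(7,3)·0.38^3·0.62^4 = 0.2837825
  k=4: C(7,4)·0.38^4·0.62^3 = 0.1739312
Total = 0.8866104

0.88661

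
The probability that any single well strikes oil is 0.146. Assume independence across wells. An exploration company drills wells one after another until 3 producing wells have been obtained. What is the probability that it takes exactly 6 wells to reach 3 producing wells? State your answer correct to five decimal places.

0.01938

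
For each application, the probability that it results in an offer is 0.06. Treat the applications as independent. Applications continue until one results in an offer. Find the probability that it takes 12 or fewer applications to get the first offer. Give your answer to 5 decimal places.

Y = number of applications to the first success; geometric, p = 0.06.
P(Y ≤ 12) = 1 − (1−p)^12 = 1 − 0.4759203 = 0.5240797

0.52408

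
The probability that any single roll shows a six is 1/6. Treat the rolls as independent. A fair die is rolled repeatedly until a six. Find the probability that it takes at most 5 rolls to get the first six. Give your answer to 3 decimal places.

Y = number of rolls to the first success; geometric, p = 0.166667.
P(Y ≤ 5) = 1 − (1−p)^5 = 1 − 0.40188 = 0.59812

0.598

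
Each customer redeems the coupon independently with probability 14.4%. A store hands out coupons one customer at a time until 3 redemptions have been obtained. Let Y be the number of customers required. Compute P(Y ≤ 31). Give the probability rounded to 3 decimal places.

0.844

Finishing within 31 customers ⇔ at least 3 successes in the first 31. With X ~ Binomial(31, 0.144), P(Y ≤ 31) = 1 − P(X ≤ 2).
  k=0: C(31,0)·0.144^0·0.856^31 = 0.00807
  k=1: C(31,1)·0.144^1·0.856^30 = 0.04207
  k=2: C(31,2)·0.144^2·0.856^29 = 0.10615
1 − 0.15628 = 0.84372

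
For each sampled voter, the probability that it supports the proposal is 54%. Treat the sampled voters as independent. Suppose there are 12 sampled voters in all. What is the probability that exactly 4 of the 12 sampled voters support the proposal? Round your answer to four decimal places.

0.0844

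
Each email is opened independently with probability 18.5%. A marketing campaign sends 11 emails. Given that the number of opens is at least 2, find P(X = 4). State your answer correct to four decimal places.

0.1462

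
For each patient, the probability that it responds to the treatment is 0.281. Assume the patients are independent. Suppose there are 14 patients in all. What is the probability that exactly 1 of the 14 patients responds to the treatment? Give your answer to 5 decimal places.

0.05399

X ~ Binomial(n=14, p=0.281).
P(X=1) = C(14,1) · p^1 · (1−p)^13
= 14 · 0.281 · 0.013724 = 0.0539896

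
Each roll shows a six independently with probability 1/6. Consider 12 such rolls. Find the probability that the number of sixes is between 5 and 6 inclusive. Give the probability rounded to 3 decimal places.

0.035

X ~ Binomial(12, 0.166667); P(5 ≤ X ≤ 6) = Σ C(12,k) p^k (1−p)^(12−k) over k:
  k=5: C(12,5)·0.166667^5·0.833333^7 = 0.02842
  k=6: C(12,6)·0.166667^6·0.833333^6 = 0.00663
Total = 0.03506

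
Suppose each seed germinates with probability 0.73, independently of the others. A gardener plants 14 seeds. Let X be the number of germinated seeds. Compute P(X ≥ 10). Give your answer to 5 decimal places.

0.68073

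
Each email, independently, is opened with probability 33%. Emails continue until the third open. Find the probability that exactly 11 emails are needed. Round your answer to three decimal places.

0.066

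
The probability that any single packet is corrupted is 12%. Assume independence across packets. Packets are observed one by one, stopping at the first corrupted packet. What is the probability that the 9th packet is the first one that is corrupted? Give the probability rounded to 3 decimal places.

0.043

Geometric (trials to first success), p = 0.12.
P(Y = 9) = (1−p)^8 · p = 0.35963 · 0.12 = 0.04316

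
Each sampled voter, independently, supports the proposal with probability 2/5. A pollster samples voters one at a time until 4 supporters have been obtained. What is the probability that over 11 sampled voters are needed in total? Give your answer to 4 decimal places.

Needing more than 11 sampled voters ⇔ fewer than 4 successes in the first 11. With X ~ Binomial(11, 0.40), P(Y > 11) = P(X ≤ 3).
  k=0: C(11,0)·0.40^0·0.60^11 = 0.003628
  k=1: C(11,1)·0.40^1·0.60^10 = 0.026605
  k=2: C(11,2)·0.40^2·0.60^9 = 0.088684
  k=3: C(11,3)·0.40^3·0.60^8 = 0.177367
P(X ≤ 3) = 0.296284

0.2963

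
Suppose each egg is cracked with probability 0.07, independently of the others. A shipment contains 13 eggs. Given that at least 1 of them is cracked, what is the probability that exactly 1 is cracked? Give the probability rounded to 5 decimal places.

X ~ Binomial(13, 0.07). Want P(X=1 | X≥1) = P(X=1) / P(X≥1).
P(X=1) = C(13,1)·0.07^1·0.93^12 = 0.3809226
P(X≥1) = 1 − 0.3892946 = 0.6107054
Ratio = 0.3809226 / 0.6107054 = 0.6237420

0.62374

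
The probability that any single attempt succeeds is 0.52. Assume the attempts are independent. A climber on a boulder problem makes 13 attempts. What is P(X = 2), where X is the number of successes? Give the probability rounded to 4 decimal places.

0.0066

X ~ Binomial(n=13, p=0.52).
P(X=2) = C(13,2) · p^2 · (1−p)^11
= 78 · 0.2704 · 0.00031164 = 0.006573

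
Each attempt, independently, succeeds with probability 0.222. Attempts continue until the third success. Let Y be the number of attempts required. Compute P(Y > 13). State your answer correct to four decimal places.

Needing more than 13 attempts ⇔ fewer than 3 successes in the first 13. With X ~ Binomial(13, 0.222), P(Y > 13) = P(X ≤ 2).
  k=0: C(13,0)·0.222^0·0.778^13 = 0.038259
  k=1: C(13,1)·0.222^1·0.778^12 = 0.141923
  k=2: C(13,2)·0.222^2·0.778^11 = 0.242983
P(X ≤ 2) = 0.423165

0.4232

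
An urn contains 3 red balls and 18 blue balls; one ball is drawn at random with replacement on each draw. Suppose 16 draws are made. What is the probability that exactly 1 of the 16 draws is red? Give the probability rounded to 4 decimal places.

X ~ Binomial(n=16, p=0.142857).
P(X=1) = C(16,1) · p^1 · (1−p)^15
= 16 · 0.14286 · 0.099037 = 0.226371

0.2264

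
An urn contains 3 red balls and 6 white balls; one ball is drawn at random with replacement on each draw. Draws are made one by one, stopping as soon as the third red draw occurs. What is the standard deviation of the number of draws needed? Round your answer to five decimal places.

4.24264

Y = total draws until the third success; negative binomial with r=3, p=0.333333.
SD(Y) = √[r(1−p)/p²] = √(18.0000000) = 4.2426407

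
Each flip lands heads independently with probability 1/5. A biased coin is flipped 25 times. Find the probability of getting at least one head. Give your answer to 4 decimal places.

0.9962

P(at least one) = 1 − P(none) = 1 − (1 − 0.20)^25
= 1 − 0.003778 = 0.996222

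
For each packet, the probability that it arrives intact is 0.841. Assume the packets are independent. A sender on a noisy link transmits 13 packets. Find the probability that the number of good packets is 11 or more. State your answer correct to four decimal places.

0.6576

X ~ Binomial(13, 0.841); P(X ≥ 11) = Σ C(13,k) p^k (1−p)^(13−k) over k:
  k=11: C(13,11)·0.841^11·0.159^2 = 0.293525
  k=12: C(13,12)·0.841^12·0.159^1 = 0.258757
  k=13: C(13,13)·0.841^13·0.159^0 = 0.105281
Total = 0.657562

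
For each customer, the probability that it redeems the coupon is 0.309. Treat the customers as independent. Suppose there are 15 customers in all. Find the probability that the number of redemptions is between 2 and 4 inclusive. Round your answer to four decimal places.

0.4546

X ~ Binomial(15, 0.309); P(2 ≤ X ≤ 4) = Σ C(15,k) p^k (1−p)^(15−k) over k:
  k=2: C(15,2)·0.309^2·0.691^13 = 0.082096
  k=3: C(15,3)·0.309^3·0.691^12 = 0.159083
  k=4: C(15,4)·0.309^4·0.691^11 = 0.213415
Total = 0.454594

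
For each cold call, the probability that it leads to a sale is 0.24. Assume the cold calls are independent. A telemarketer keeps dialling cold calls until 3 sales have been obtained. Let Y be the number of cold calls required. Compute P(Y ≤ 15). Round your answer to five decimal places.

Finishing within 15 cold calls ⇔ at least 3 successes in the first 15. With X ~ Binomial(15, 0.24), P(Y ≤ 15) = 1 − P(X ≤ 2).
  k=0: C(15,0)·0.24^0·0.76^15 = 0.0163006
  k=1: C(15,1)·0.24^1·0.76^14 = 0.0772134
  k=2: C(15,2)·0.24^2·0.76^13 = 0.1706823
1 − 0.2641963 = 0.7358037

0.73580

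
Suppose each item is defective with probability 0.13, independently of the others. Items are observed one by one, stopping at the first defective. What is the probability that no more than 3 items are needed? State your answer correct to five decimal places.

0.34150

Y = number of items to the first success; geometric, p = 0.13.
P(Y ≤ 3) = 1 − (1−p)^3 = 1 − 0.6585030 = 0.3414970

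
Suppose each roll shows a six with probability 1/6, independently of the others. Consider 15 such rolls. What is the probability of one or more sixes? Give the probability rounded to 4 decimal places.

0.9351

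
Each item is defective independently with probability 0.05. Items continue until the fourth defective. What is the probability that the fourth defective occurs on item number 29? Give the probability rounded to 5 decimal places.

0.00568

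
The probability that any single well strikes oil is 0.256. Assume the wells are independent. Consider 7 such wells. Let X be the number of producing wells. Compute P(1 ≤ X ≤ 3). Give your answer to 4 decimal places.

X ~ Binomial(7, 0.256); P(1 ≤ X ≤ 3) = Σ C(7,k) p^k (1−p)^(7−k) over k:
  k=1: C(7,1)·0.256^1·0.744^6 = 0.303931
  k=2: C(7,2)·0.256^2·0.744^5 = 0.313736
  k=3: C(7,3)·0.256^3·0.744^4 = 0.179920
Total = 0.797587

0.7976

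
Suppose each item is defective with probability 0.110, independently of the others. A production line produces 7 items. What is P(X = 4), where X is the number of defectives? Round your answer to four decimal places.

X ~ Binomial(n=7, p=0.11).
P(X=4) = C(7,4) · p^4 · (1−p)^3
= 35 · 0.00014641 · 0.70497 = 0.003613

0.0036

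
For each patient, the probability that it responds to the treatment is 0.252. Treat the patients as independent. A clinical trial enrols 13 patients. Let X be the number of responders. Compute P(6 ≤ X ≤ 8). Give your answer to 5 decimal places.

0.08187

X ~ Binomial(13, 0.252); P(6 ≤ X ≤ 8) = Σ C(13,k) p^k (1−p)^(13−k) over k:
  k=6: C(13,6)·0.252^6·0.748^7 = 0.0575747
  k=7: C(13,7)·0.252^7·0.748^6 = 0.0193968
  k=8: C(13,8)·0.252^8·0.748^5 = 0.0049011
Total = 0.0818726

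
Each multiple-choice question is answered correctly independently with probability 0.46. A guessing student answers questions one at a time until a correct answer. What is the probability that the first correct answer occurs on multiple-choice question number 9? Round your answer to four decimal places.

0.0033

Geometric (trials to first success), p = 0.46.
P(Y = 9) = (1−p)^8 · p = 0.0072302 · 0.46 = 0.003326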